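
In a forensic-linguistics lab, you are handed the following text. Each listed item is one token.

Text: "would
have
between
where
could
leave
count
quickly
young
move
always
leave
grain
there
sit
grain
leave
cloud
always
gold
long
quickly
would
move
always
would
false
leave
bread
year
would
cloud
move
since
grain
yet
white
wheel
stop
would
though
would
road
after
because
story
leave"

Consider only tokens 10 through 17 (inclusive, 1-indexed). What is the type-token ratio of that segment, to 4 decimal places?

0.7500

Segment tokens 10–17: move, always, leave, grain, there, sit, grain, leave
Segment N = 8, segment V = 6.
TTR = 6 / 8 = 0.7500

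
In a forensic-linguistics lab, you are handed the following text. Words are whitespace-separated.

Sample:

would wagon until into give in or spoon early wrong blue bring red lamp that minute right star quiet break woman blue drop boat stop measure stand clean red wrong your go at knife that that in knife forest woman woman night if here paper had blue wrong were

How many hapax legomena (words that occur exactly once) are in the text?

Frequencies: wrong:3, blue:3, that:3, woman:3, in:2, red:2, knife:2, would:1, wagon:1, until:1, into:1, give:1, or:1, spoon:1, early:1, bring:1, lamp:1, minute:1, right:1, star:1, … (18 more, each freq 1)
Hapax (freq=1): at, boat, break, bring, clean, drop, early, forest, give, go, had, here, if, into, lamp, measure, minute, night, or, paper, quiet, right, spoon, stand, star, stop, until, wagon, were, would, your

31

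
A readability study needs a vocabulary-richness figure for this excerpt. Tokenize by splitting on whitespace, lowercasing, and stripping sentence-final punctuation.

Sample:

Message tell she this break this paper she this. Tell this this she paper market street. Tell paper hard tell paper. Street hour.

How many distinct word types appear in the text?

Distinct types: {break, hard, hour, market, message, paper, she, street, tell, this}
V = 10

10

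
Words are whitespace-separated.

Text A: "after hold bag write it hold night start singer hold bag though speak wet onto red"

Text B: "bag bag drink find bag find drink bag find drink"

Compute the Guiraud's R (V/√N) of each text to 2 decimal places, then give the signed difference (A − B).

2.30

A: V=13, N=16, R=3.25
B: V=3, N=10, R=0.95
Difference = 3.25 − 0.95 = 2.30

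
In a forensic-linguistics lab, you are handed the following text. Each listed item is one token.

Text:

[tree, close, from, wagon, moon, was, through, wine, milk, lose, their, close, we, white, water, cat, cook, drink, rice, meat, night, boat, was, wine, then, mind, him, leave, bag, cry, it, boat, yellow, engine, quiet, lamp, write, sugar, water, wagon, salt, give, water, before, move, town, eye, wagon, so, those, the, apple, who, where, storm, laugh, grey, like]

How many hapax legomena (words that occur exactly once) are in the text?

Frequencies: wagon:3, water:3, close:2, was:2, wine:2, boat:2, tree:1, from:1, moon:1, through:1, milk:1, lose:1, their:1, we:1, white:1, cat:1, cook:1, drink:1, rice:1, meat:1, … (30 more, each freq 1)
Hapax (freq=1): apple, bag, before, cat, cook, cry, drink, engine, eye, from, give, grey, him, it, lamp, laugh, leave, like, lose, meat, milk, mind, moon, move, night, quiet, rice, salt, so, storm, sugar, the, their, then, those, through, town, tree, we, where, white, who, write, yellow

44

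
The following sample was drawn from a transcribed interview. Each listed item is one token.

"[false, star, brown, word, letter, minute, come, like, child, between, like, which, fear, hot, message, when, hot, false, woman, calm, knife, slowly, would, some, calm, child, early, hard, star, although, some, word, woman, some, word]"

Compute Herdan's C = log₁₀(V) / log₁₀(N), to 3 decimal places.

N = 35, V = 24.
log₁₀(V) = 1.380211, log₁₀(N) = 1.544068
C = 1.380211 / 1.544068 = 0.894

0.894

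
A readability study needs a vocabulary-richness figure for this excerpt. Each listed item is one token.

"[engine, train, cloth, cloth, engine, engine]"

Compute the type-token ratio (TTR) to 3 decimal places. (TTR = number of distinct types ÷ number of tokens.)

N = 6 tokens, V = 3 types.
TTR = V / N = 3 / 6 = 0.500

0.500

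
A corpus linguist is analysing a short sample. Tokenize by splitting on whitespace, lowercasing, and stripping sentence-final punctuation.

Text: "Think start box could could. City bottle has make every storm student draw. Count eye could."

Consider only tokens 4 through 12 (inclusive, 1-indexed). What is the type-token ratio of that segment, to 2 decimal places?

Segment tokens 4–12: could, could, city, bottle, has, make, every, storm, student
Segment N = 9, segment V = 8.
TTR = 8 / 9 = 0.89

0.89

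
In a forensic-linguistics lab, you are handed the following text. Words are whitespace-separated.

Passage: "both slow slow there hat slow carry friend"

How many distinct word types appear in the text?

6

Distinct types: {both, carry, friend, hat, slow, there}
V = 6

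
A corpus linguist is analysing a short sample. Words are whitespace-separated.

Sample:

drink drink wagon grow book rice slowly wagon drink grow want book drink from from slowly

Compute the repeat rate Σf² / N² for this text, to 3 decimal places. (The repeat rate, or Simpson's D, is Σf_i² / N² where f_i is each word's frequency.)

Frequencies: drink:4, wagon:2, grow:2, book:2, slowly:2, from:2, rice:1, want:1
Σf² = 38; N² = 256
Repeat rate = 38 / 256 = 0.148

0.148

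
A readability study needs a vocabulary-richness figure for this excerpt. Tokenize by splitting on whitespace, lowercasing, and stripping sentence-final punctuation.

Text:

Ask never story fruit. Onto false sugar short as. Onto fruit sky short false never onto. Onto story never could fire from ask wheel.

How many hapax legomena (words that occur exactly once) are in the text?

7

Frequencies: onto:4, never:3, ask:2, story:2, fruit:2, false:2, short:2, sugar:1, as:1, sky:1, could:1, fire:1, from:1, wheel:1
Hapax (freq=1): as, could, fire, from, sky, sugar, wheel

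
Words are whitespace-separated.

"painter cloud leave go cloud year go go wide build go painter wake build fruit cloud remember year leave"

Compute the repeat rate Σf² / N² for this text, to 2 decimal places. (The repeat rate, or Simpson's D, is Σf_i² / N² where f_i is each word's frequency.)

0.12

Frequencies: go:4, cloud:3, painter:2, leave:2, year:2, build:2, wide:1, wake:1, fruit:1, remember:1
Σf² = 45; N² = 361
Repeat rate = 45 / 361 = 0.12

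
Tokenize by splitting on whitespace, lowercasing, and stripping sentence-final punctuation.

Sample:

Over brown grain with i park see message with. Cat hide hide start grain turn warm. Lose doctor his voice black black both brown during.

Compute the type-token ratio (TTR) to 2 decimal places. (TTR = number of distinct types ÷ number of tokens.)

0.80

N = 25 tokens, V = 20 types.
TTR = V / N = 20 / 25 = 0.80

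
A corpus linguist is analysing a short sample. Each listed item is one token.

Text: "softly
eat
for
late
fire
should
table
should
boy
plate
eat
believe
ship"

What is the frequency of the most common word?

2

Frequencies: eat:2, should:2, softly:1, for:1, late:1, fire:1, table:1, boy:1, plate:1, believe:1, ship:1
Most common: 'eat' with frequency 2.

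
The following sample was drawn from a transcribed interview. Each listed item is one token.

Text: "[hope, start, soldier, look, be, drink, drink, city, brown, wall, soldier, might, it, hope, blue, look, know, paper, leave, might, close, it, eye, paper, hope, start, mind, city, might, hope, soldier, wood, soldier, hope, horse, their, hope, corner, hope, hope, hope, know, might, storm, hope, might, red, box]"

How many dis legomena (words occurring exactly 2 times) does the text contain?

Frequencies: hope:10, might:5, soldier:4, start:2, look:2, drink:2, city:2, it:2, know:2, paper:2, be:1, brown:1, wall:1, blue:1, leave:1, close:1, eye:1, mind:1, wood:1, horse:1, … (5 more, each freq 1)
Words with frequency 2: city, drink, it, know, look, paper, start

7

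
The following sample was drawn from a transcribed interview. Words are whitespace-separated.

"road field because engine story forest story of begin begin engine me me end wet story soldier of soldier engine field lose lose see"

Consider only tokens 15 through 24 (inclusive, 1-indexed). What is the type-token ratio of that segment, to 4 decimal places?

0.8000

Segment tokens 15–24: wet, story, soldier, of, soldier, engine, field, lose, lose, see
Segment N = 10, segment V = 8.
TTR = 8 / 10 = 0.8000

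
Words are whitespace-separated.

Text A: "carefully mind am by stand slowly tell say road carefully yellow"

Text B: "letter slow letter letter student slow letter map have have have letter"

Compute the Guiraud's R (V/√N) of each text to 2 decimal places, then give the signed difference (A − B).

A: V=10, N=11, R=3.02
B: V=5, N=12, R=1.44
Difference = 3.02 − 1.44 = 1.58

1.58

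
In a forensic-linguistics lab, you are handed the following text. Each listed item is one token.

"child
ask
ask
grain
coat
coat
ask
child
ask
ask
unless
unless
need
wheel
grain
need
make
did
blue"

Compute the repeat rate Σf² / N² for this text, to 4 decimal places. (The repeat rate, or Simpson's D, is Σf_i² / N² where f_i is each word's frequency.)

0.1357

Frequencies: ask:5, child:2, grain:2, coat:2, unless:2, need:2, wheel:1, make:1, did:1, blue:1
Σf² = 49; N² = 361
Repeat rate = 49 / 361 = 0.1357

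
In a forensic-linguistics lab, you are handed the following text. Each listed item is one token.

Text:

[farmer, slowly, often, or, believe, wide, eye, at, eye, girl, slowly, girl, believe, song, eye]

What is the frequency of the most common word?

Frequencies: eye:3, slowly:2, believe:2, girl:2, farmer:1, often:1, or:1, wide:1, at:1, song:1
Most common: 'eye' with frequency 3.

3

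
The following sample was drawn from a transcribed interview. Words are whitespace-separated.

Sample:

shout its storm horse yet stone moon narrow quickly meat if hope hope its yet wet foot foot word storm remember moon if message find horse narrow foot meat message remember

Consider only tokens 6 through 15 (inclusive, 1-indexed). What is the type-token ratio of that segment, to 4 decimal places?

Segment tokens 6–15: stone, moon, narrow, quickly, meat, if, hope, hope, its, yet
Segment N = 10, segment V = 9.
TTR = 9 / 10 = 0.9000

0.9000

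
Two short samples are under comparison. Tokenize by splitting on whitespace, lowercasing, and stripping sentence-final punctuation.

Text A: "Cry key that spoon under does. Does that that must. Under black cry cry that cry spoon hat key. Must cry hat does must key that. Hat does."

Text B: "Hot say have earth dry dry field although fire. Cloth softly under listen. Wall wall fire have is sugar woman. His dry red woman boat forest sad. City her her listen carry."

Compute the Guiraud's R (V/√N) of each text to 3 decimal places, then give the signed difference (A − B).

-2.542

A: V=9, N=28, R=1.701
B: V=24, N=32, R=4.243
Difference = 1.701 − 4.243 = -2.542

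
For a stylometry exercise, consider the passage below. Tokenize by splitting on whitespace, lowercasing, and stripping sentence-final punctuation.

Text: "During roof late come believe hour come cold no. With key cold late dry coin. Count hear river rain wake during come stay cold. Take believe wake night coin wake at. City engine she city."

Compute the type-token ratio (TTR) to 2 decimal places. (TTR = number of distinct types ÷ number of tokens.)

N = 35 tokens, V = 24 types.
TTR = V / N = 24 / 35 = 0.69

0.69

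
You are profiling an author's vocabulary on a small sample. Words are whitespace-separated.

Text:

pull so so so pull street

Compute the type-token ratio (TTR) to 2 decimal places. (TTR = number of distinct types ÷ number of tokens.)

0.50

N = 6 tokens, V = 3 types.
TTR = V / N = 3 / 6 = 0.50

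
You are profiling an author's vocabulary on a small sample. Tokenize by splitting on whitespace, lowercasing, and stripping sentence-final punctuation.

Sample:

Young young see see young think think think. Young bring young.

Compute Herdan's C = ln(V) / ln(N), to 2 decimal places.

N = 11, V = 4.
ln(V) = 1.386294, ln(N) = 2.397895
C = 1.386294 / 2.397895 = 0.58

0.58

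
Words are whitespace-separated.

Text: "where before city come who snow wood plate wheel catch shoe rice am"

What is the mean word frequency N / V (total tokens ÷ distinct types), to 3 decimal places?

1.000

N = 13 tokens, V = 13 types.
Mean frequency = N / V = 13 / 13 = 1.000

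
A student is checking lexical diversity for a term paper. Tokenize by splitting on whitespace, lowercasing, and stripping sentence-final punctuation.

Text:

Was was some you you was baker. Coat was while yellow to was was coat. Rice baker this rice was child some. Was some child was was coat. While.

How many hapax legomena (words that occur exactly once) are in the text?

Frequencies: was:10, some:3, coat:3, you:2, baker:2, while:2, rice:2, child:2, yellow:1, to:1, this:1
Hapax (freq=1): this, to, yellow

3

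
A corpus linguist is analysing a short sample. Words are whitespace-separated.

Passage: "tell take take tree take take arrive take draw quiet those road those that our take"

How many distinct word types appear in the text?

10

Distinct types: {arrive, draw, our, quiet, road, take, tell, that, those, tree}
V = 10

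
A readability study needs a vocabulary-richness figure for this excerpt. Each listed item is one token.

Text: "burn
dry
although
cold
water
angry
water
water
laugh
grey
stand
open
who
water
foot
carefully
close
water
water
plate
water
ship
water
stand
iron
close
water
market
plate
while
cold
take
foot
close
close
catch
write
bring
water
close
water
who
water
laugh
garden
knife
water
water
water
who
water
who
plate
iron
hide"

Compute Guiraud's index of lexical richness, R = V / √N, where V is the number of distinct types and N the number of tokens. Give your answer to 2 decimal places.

3.51

N = 55, V = 26.
√N = 7.416198
R = 26 / 7.416198 = 3.51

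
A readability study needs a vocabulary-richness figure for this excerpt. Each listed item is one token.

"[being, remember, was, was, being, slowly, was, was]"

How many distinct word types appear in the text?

4

Distinct types: {being, remember, slowly, was}
V = 4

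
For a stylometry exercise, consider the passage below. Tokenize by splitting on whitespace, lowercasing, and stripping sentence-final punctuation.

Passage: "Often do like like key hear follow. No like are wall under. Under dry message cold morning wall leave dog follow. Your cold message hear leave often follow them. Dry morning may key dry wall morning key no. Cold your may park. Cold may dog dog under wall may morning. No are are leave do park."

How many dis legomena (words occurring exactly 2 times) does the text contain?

Frequencies: wall:4, cold:4, morning:4, may:4, like:3, key:3, follow:3, no:3, are:3, under:3, dry:3, leave:3, dog:3, often:2, do:2, hear:2, message:2, your:2, park:2, them:1
Words with frequency 2: do, hear, message, often, park, your

6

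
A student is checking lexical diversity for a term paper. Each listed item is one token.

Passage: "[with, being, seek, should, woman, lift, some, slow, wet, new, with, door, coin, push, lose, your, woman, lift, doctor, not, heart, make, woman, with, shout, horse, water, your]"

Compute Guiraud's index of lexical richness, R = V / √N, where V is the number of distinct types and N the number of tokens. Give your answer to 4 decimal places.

N = 28, V = 22.
√N = 5.291503
R = 22 / 5.291503 = 4.1576

4.1576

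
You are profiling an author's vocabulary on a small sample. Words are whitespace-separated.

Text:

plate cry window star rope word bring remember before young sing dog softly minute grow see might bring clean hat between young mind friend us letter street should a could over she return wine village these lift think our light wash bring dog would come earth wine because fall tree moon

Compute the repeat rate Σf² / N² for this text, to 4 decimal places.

0.0242

Frequencies: bring:3, young:2, dog:2, wine:2, plate:1, cry:1, window:1, star:1, rope:1, word:1, remember:1, before:1, sing:1, softly:1, minute:1, grow:1, see:1, might:1, clean:1, hat:1, … (26 more, each freq 1)
Σf² = 63; N² = 2601
Repeat rate = 63 / 2601 = 0.0242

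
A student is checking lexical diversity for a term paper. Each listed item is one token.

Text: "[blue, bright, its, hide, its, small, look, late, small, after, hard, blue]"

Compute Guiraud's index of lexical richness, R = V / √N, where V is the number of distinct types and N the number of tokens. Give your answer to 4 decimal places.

N = 12, V = 9.
√N = 3.464102
R = 9 / 3.464102 = 2.5981

2.5981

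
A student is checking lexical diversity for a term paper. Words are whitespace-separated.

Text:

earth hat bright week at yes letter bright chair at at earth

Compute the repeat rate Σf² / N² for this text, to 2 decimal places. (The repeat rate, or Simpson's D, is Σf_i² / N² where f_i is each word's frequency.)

Frequencies: at:3, earth:2, bright:2, hat:1, week:1, yes:1, letter:1, chair:1
Σf² = 22; N² = 144
Repeat rate = 22 / 144 = 0.15

0.15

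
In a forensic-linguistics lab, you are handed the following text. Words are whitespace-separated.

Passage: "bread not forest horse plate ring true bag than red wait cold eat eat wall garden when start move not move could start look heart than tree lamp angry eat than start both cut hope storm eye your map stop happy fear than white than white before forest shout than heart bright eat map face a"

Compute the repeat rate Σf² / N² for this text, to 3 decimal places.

0.037

Frequencies: than:6, eat:4, start:3, not:2, forest:2, move:2, heart:2, map:2, white:2, bread:1, horse:1, plate:1, ring:1, true:1, bag:1, red:1, wait:1, cold:1, wall:1, garden:1, … (20 more, each freq 1)
Σf² = 116; N² = 3136
Repeat rate = 116 / 3136 = 0.037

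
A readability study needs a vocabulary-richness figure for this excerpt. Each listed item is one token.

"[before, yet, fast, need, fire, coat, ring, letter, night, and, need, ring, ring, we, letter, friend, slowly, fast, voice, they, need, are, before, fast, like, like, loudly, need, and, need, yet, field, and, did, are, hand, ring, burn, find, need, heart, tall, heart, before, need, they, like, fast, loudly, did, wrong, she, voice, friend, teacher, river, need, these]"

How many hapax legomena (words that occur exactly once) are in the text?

15

Frequencies: need:8, fast:4, ring:4, before:3, and:3, like:3, yet:2, letter:2, friend:2, voice:2, they:2, are:2, loudly:2, did:2, heart:2, fire:1, coat:1, night:1, we:1, slowly:1, … (10 more, each freq 1)
Hapax (freq=1): burn, coat, field, find, fire, hand, night, river, she, slowly, tall, teacher, these, we, wrong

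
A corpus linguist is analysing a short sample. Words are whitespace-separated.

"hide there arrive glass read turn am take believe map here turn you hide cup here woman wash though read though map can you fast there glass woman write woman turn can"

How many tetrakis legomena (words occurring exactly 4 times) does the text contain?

0

Frequencies: turn:3, woman:3, hide:2, there:2, glass:2, read:2, map:2, here:2, you:2, though:2, can:2, arrive:1, am:1, take:1, believe:1, cup:1, wash:1, fast:1, write:1
Words with frequency 4: (none)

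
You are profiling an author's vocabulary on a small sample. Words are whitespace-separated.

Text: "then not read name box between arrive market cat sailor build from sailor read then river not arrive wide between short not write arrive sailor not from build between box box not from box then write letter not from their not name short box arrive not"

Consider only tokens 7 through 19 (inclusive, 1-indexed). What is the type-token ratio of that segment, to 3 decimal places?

Segment tokens 7–19: arrive, market, cat, sailor, build, from, sailor, read, then, river, not, arrive, wide
Segment N = 13, segment V = 11.
TTR = 11 / 13 = 0.846

0.846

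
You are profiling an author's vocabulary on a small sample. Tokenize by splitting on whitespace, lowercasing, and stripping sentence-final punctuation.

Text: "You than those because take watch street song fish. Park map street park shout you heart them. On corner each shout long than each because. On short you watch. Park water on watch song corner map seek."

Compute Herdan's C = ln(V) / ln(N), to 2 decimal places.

N = 37, V = 21.
ln(V) = 3.044522, ln(N) = 3.610918
C = 3.044522 / 3.610918 = 0.84

0.84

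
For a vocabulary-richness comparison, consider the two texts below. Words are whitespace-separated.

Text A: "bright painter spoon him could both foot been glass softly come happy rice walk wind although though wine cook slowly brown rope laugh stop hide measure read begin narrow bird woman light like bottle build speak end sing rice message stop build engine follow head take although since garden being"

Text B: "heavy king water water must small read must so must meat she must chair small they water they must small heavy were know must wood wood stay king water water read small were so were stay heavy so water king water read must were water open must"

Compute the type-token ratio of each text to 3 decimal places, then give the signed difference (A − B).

TTR(A) = 46/50 = 0.920
TTR(B) = 16/47 = 0.340
Difference = 0.920 − 0.340 = 0.580

0.580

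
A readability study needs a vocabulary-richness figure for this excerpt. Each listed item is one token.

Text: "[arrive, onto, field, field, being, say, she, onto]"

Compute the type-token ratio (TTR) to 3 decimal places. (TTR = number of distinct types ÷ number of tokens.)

0.750

N = 8 tokens, V = 6 types.
TTR = V / N = 6 / 8 = 0.750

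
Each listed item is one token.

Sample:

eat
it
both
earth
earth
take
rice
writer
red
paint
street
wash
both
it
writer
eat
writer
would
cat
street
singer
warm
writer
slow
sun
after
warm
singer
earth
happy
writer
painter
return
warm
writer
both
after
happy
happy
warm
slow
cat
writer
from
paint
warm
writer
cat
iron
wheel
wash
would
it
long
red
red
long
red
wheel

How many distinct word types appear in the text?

Distinct types: {after, both, cat, earth, eat, from, happy, iron, it, long, paint, painter, red, return, rice, singer, slow, street, sun, take, warm, wash, wheel, would, writer}
V = 25

25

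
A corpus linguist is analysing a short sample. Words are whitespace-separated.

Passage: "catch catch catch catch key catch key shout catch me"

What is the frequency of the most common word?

Frequencies: catch:6, key:2, shout:1, me:1
Most common: 'catch' with frequency 6.

6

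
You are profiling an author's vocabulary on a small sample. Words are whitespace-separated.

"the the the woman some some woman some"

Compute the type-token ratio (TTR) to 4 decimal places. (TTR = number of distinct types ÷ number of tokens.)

N = 8 tokens, V = 3 types.
TTR = V / N = 3 / 8 = 0.3750

0.3750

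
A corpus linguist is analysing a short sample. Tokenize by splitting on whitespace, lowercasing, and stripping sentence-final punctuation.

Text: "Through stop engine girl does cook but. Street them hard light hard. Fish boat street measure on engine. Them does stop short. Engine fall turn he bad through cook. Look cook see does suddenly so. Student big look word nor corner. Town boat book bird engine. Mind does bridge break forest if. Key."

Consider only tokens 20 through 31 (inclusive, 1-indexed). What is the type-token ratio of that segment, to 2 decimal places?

0.92

Segment tokens 20–31: does, stop, short, engine, fall, turn, he, bad, through, cook, look, cook
Segment N = 12, segment V = 11.
TTR = 11 / 12 = 0.92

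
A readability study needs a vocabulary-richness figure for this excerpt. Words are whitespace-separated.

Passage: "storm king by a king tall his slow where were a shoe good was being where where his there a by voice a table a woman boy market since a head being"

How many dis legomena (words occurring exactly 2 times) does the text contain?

4

Frequencies: a:6, where:3, king:2, by:2, his:2, being:2, storm:1, tall:1, slow:1, were:1, shoe:1, good:1, was:1, there:1, voice:1, table:1, woman:1, boy:1, market:1, since:1, … (1 more, each freq 1)
Words with frequency 2: being, by, his, king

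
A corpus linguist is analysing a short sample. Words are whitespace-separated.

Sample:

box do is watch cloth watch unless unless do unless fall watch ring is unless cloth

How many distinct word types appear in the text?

8

Distinct types: {box, cloth, do, fall, is, ring, unless, watch}
V = 8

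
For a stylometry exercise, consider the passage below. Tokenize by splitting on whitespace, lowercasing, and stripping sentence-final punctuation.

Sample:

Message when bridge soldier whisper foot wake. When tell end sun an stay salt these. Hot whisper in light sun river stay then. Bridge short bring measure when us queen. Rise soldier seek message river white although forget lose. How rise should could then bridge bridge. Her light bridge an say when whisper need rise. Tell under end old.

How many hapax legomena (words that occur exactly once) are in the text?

24

Frequencies: bridge:5, when:4, whisper:3, rise:3, message:2, soldier:2, tell:2, end:2, sun:2, an:2, stay:2, light:2, river:2, then:2, foot:1, wake:1, salt:1, these:1, hot:1, in:1, … (18 more, each freq 1)
Hapax (freq=1): although, bring, could, foot, forget, her, hot, how, in, lose, measure, need, old, queen, salt, say, seek, short, should, these, under, us, wake, white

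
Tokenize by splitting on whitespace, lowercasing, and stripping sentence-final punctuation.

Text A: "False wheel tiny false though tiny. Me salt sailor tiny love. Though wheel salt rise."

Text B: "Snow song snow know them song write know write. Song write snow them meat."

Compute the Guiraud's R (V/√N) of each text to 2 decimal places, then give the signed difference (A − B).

0.72

A: V=9, N=15, R=2.32
B: V=6, N=14, R=1.60
Difference = 2.32 − 1.60 = 0.72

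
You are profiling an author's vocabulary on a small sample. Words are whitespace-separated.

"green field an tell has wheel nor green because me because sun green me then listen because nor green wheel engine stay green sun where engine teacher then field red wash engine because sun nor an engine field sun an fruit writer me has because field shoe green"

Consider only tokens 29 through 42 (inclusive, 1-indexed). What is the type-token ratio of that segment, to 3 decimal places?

0.714

Segment tokens 29–42: field, red, wash, engine, because, sun, nor, an, engine, field, sun, an, fruit, writer
Segment N = 14, segment V = 10.
TTR = 10 / 14 = 0.714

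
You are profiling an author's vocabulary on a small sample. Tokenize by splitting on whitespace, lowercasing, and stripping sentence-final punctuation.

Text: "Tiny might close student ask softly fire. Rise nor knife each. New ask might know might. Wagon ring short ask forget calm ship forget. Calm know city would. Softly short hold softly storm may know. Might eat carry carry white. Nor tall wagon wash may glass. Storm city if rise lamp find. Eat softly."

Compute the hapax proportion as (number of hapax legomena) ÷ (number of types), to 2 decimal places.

0.55

Frequencies: might:4, softly:4, ask:3, know:3, rise:2, nor:2, wagon:2, short:2, forget:2, calm:2, city:2, storm:2, may:2, eat:2, carry:2, tiny:1, close:1, student:1, fire:1, knife:1, … (13 more, each freq 1)
Hapax count = 18; type count = 33.
Ratio = 18 / 33 = 0.55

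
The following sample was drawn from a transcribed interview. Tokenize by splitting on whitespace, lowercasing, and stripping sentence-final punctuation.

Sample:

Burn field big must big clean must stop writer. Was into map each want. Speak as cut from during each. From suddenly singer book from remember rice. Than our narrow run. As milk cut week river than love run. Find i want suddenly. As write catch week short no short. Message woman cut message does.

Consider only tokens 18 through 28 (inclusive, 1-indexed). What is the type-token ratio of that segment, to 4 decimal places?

0.8182

Segment tokens 18–28: from, during, each, from, suddenly, singer, book, from, remember, rice, than
Segment N = 11, segment V = 9.
TTR = 9 / 11 = 0.8182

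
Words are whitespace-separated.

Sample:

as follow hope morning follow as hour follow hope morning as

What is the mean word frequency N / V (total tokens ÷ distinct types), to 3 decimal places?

N = 11 tokens, V = 5 types.
Mean frequency = N / V = 11 / 5 = 2.200

2.200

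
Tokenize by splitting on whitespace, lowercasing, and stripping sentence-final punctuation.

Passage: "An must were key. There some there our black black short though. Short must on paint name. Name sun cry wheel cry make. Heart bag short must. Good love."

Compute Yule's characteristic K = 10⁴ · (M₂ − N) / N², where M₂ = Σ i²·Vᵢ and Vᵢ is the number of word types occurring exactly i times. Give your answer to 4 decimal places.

237.8121

Frequencies: must:3, short:3, there:2, black:2, name:2, cry:2, an:1, were:1, key:1, some:1, our:1, though:1, on:1, paint:1, sun:1, wheel:1, make:1, heart:1, bag:1, good:1, … (1 more, each freq 1)
N = 29. Frequency spectrum: V_1=15, V_2=4, V_3=2
M₂ = 1²·15 + 2²·4 + 3²·2 = 49
K = 10000 × (49 − 29) / 29² = 237.8121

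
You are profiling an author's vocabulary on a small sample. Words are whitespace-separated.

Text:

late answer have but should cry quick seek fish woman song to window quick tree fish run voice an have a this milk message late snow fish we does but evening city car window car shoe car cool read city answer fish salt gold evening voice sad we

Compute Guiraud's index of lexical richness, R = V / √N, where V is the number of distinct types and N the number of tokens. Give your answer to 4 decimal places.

N = 48, V = 33.
√N = 6.928203
R = 33 / 6.928203 = 4.7631

4.7631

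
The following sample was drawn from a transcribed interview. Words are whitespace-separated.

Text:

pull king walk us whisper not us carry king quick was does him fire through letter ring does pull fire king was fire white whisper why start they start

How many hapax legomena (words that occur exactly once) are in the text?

Frequencies: king:3, fire:3, pull:2, us:2, whisper:2, was:2, does:2, start:2, walk:1, not:1, carry:1, quick:1, him:1, through:1, letter:1, ring:1, white:1, why:1, they:1
Hapax (freq=1): carry, him, letter, not, quick, ring, they, through, walk, white, why

11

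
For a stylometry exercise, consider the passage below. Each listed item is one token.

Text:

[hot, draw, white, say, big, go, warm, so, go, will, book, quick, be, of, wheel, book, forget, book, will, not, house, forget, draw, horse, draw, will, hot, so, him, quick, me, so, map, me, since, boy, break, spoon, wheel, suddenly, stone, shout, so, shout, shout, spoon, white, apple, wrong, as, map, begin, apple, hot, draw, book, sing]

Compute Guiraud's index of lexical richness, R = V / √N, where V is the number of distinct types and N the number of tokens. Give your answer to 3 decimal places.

4.371

N = 57, V = 33.
√N = 7.549834
R = 33 / 7.549834 = 4.371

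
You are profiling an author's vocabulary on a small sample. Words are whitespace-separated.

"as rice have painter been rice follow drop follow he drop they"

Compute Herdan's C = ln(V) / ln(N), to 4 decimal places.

N = 12, V = 9.
ln(V) = 2.197225, ln(N) = 2.484907
C = 2.197225 / 2.484907 = 0.8842

0.8842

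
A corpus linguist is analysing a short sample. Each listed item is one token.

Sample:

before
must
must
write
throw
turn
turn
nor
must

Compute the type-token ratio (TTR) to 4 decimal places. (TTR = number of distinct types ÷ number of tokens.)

N = 9 tokens, V = 6 types.
TTR = V / N = 6 / 9 = 0.6667

0.6667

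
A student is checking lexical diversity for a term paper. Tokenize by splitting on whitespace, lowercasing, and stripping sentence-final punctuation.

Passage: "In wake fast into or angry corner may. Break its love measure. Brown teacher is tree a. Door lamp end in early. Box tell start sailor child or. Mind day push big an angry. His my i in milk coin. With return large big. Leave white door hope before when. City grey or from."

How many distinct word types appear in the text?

Distinct types: {a, an, angry, before, big, box, break, brown, child, city, coin, corner, day, door, early, end, fast, from, grey, his, hope, i, in, into, is, its, lamp, large, leave, love, may, measure, milk, mind, my, or, push, return, sailor, start, teacher, tell, tree, wake, when, white, with}
V = 47

47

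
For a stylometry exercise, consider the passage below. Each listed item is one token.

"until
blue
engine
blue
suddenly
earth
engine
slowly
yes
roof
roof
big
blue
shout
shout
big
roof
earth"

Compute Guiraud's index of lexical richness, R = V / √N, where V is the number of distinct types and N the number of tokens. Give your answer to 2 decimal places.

2.36

N = 18, V = 10.
√N = 4.242641
R = 10 / 4.242641 = 2.36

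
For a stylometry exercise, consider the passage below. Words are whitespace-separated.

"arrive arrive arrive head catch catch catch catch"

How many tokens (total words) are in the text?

8

Tokens: arrive, arrive, arrive, head, catch, catch, catch, catch
N = 8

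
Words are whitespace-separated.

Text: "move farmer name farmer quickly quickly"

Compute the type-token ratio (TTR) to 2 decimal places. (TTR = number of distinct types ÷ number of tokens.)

N = 6 tokens, V = 4 types.
TTR = V / N = 4 / 6 = 0.67

0.67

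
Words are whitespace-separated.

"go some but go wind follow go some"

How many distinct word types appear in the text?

5

Distinct types: {but, follow, go, some, wind}
V = 5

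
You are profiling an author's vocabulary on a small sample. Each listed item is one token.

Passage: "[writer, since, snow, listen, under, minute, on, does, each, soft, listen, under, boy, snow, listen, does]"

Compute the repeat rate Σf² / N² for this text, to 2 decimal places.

Frequencies: listen:3, snow:2, under:2, does:2, writer:1, since:1, minute:1, on:1, each:1, soft:1, boy:1
Σf² = 28; N² = 256
Repeat rate = 28 / 256 = 0.11

0.11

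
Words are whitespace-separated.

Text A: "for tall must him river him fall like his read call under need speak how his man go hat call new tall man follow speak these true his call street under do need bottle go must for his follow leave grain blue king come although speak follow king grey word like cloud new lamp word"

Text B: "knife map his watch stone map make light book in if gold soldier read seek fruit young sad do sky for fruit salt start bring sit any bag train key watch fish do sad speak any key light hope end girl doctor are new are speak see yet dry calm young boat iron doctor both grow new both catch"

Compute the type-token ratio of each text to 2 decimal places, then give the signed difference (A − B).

TTR(A) = 34/55 = 0.62
TTR(B) = 45/59 = 0.76
Difference = 0.62 − 0.76 = -0.14

-0.14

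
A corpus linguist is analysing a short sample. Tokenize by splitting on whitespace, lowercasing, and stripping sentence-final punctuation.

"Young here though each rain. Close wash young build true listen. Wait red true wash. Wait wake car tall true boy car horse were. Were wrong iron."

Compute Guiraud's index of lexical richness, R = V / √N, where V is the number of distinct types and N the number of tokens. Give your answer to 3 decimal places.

N = 27, V = 20.
√N = 5.196152
R = 20 / 5.196152 = 3.849

3.849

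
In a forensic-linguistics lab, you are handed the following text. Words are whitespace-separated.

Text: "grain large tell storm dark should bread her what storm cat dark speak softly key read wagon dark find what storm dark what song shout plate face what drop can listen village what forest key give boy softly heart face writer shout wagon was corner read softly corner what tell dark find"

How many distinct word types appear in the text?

Distinct types: {boy, bread, can, cat, corner, dark, drop, face, find, forest, give, grain, heart, her, key, large, listen, plate, read, should, shout, softly, song, speak, storm, tell, village, wagon, was, what, writer}
V = 31

31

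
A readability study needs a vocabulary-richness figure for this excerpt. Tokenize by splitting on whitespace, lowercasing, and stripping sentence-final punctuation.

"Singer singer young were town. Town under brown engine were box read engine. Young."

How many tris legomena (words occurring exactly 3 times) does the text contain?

Frequencies: singer:2, young:2, were:2, town:2, engine:2, under:1, brown:1, box:1, read:1
Words with frequency 3: (none)

0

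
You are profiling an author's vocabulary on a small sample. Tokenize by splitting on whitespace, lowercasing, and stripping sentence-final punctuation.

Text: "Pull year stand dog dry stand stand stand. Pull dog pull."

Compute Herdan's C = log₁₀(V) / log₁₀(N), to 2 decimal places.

N = 11, V = 5.
log₁₀(V) = 0.698970, log₁₀(N) = 1.041393
C = 0.698970 / 1.041393 = 0.67

0.67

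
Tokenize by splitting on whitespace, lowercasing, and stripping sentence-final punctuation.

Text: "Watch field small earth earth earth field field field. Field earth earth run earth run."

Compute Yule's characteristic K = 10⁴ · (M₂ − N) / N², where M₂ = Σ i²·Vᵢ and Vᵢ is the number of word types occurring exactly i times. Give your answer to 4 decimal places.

Frequencies: earth:6, field:5, run:2, watch:1, small:1
N = 15. Frequency spectrum: V_1=2, V_2=1, V_5=1, V_6=1
M₂ = 1²·2 + 2²·1 + 5²·1 + 6²·1 = 67
K = 10000 × (67 − 15) / 15² = 2311.1111

2311.1111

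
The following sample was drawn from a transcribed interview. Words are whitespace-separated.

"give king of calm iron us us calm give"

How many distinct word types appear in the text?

Distinct types: {calm, give, iron, king, of, us}
V = 6

6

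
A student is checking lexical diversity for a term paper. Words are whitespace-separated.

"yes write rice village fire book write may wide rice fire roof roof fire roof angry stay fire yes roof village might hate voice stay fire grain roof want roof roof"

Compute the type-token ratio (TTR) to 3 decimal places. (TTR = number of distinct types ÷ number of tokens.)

N = 31 tokens, V = 16 types.
TTR = V / N = 16 / 31 = 0.516

0.516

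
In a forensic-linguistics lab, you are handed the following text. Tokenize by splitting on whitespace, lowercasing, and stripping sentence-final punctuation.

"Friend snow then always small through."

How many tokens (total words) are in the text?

Tokens: friend, snow, then, always, small, through
N = 6

6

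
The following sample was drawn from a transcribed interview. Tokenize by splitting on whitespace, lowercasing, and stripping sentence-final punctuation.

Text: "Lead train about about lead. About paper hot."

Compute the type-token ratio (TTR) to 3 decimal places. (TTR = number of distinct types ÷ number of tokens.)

N = 8 tokens, V = 5 types.
TTR = V / N = 5 / 8 = 0.625

0.625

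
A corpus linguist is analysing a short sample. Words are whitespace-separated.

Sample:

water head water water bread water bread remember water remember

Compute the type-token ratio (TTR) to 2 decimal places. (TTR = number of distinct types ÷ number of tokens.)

0.40

N = 10 tokens, V = 4 types.
TTR = V / N = 4 / 10 = 0.40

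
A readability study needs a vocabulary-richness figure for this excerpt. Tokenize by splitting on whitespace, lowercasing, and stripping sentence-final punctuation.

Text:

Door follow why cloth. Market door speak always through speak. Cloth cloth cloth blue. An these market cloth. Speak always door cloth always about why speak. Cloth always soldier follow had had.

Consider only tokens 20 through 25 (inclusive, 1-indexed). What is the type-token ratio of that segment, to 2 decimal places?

0.83

Segment tokens 20–25: always, door, cloth, always, about, why
Segment N = 6, segment V = 5.
TTR = 5 / 6 = 0.83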